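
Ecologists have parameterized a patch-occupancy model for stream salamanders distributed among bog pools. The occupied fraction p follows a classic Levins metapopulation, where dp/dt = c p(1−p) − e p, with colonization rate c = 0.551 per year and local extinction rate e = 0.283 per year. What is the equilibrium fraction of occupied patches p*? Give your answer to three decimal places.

At equilibrium, colonization balances extinction: c·p*·(1−p*) = e·p*.
So p* = 1 − e/c = 1 − 0.283/0.551 = 1 − 0.5136 = 0.4864.

0.486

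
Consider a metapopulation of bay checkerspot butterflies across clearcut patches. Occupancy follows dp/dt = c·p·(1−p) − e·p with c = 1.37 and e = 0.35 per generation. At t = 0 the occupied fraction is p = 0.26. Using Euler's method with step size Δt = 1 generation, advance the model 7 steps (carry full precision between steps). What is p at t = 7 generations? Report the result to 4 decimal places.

0.7445

Update rule: p ← p + [c·p·(1−p) − e·p]·Δt with Δt = 1.
step 1: Δp = +0.17259, p = 0.43259
step 2: Δp = +0.18487, p = 0.61746
step 3: Δp = +0.10749, p = 0.72495
step 4: Δp = +0.01945, p = 0.74439
step 5: Δp = +0.00014, p = 0.74453
step 6: Δp = -0.00000, p = 0.74453
step 7: Δp = +0.00000, p = 0.74453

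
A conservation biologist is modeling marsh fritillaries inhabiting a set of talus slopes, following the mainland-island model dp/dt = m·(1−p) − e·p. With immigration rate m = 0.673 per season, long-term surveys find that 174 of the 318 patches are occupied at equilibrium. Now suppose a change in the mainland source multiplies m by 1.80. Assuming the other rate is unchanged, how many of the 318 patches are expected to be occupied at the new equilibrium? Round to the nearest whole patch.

218

Observed p* = 174/318 = 0.54717.
Balance m(1−p*) = e·p* gives e = m(1−p*)/p* = 0.673×0.45283/0.54717 = 0.55697.
New p* = m/(m+e) = 1.21140/(1.21140+0.55697) = 0.68504.
Expected occupied = 318 × 0.68504 = 217.84 ≈ 218.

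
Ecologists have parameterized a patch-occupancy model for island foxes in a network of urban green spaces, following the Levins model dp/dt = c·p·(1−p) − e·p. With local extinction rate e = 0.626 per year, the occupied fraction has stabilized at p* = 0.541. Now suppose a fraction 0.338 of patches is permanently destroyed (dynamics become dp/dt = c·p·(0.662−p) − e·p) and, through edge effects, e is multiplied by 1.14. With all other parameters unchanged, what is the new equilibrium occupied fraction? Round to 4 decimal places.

Balance c(1−p*) = e gives c = e/(1 − 0.54100) = 0.626/0.45900 = 1.36383.
New p* = 0.662 − e/c = 0.662 − 0.71364/1.36383 = 0.13874.

0.1387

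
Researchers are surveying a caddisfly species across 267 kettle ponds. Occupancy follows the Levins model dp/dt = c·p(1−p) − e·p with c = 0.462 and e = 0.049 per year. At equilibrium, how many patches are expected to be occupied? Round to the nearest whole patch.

p* = 1 − e/c = 1 − 0.049/0.462 = 0.8939.
Expected occupied patches = N × p* = 267 × 0.8939 = 238.68 ≈ 239.

239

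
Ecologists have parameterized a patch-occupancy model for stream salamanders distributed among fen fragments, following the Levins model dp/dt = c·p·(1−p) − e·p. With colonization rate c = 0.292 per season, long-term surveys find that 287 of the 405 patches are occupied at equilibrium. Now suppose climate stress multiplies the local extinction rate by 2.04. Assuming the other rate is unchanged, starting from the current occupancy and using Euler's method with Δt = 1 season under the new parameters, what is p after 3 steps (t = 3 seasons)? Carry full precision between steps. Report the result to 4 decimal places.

Observed p* = 287/405 = 0.70864.
Balance c(1−p*) = e gives e = 0.292×(1 − 0.70864) = 0.08508.
Starting from p₀ = 0.70864; update p ← p + (dp/dt)·Δt with the new parameters.
  1  |  dp/dt·Δt = -0.062700  |  p_1 = 0.645942
  2  |  dp/dt·Δt = -0.045326  |  p_2 = 0.600615
  3  |  dp/dt·Δt = -0.034196  |  p_3 = 0.566419

0.5664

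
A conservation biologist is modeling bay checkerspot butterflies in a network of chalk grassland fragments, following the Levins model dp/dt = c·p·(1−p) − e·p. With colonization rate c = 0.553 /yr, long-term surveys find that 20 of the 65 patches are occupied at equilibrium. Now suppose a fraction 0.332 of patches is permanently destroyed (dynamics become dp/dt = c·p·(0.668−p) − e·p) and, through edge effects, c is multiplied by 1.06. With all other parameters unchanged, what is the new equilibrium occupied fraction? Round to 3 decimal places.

0.015

Observed p* = 20/65 = 0.30769.
Balance c(1−p*) = e gives e = 0.553×(1 − 0.30769) = 0.38285.
New p* = 0.668 − e/c = 0.668 − 0.38285/0.58618 = 0.01487.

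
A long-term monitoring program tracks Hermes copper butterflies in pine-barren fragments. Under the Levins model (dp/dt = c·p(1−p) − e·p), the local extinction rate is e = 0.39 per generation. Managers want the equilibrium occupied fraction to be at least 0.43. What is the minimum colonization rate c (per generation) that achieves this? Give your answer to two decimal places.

p* = 1 − e/c ≥ 0.43 requires e/c ≤ 0.5700, i.e. c ≥ e/0.5700.
c_min = 0.39/0.5700 = 0.6842.

0.68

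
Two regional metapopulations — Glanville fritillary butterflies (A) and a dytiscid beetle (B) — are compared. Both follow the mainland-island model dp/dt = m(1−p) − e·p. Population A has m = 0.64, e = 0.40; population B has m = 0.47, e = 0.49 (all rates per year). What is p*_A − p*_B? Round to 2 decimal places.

A: p*_A = m/(m+e) = 0.64/1.0400 = 0.6154.
B: p*_B = 0.47/0.9600 = 0.4896.
p*_A − p*_B = 0.6154 − 0.4896 = 0.1258.

0.13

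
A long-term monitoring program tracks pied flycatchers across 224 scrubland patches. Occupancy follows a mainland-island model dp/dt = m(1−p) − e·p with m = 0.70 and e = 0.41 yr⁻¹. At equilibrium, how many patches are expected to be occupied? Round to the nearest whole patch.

p* = m/(m+e) = 0.70/1.1100 = 0.6306.
Expected occupied patches = N × p* = 224 × 0.6306 = 141.26 ≈ 141.

141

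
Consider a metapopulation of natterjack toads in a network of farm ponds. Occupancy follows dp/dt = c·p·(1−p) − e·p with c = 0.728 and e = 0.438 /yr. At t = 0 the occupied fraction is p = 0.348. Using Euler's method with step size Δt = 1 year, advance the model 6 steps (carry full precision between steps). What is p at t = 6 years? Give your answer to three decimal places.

0.391

Update rule: p ← p + [c·p·(1−p) − e·p]·Δt with Δt = 1.
  1  |  dp/dt·Δt = +0.012756  |  p_1 = 0.360756
  2  |  dp/dt·Δt = +0.009874  |  p_2 = 0.370630
  3  |  dp/dt·Δt = +0.007480  |  p_3 = 0.378110
  4  |  dp/dt·Δt = +0.005572  |  p_4 = 0.383682
  5  |  dp/dt·Δt = +0.004098  |  p_5 = 0.387779
  6  |  dp/dt·Δt = +0.002985  |  p_6 = 0.390764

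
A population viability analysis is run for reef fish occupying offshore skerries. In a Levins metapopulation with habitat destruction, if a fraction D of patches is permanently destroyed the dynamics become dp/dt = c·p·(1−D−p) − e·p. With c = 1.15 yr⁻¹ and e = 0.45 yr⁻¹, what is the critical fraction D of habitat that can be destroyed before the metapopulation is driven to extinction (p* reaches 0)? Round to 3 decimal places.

The nontrivial equilibrium is p* = (1−D) − e/c; extinction occurs when this hits zero.
So D_crit = 1 − e/c = 1 − 0.45/1.15 = 1 − 0.3913 = 0.6087.
This equals the undisturbed p*, a classic result of Lande's extension.

0.609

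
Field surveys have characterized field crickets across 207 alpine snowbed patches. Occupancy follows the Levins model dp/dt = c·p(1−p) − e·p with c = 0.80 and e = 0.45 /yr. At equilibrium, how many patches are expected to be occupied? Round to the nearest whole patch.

91

p* = 1 − e/c = 1 − 0.45/0.80 = 0.4375.
Expected occupied patches = N × p* = 207 × 0.4375 = 90.56 ≈ 91.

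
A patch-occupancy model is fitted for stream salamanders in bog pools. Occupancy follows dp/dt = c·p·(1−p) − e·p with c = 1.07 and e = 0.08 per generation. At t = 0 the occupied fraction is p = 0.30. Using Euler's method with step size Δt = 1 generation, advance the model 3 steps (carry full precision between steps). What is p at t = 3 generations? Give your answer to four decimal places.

0.8817

Update rule: p ← p + [c·p·(1−p) − e·p]·Δt with Δt = 1.
t = 1: p = 0.30000 + (+0.20070) = 0.50070
t = 2: p = 0.50070 + (+0.22744) = 0.72814
t = 3: p = 0.72814 + (+0.15356) = 0.88170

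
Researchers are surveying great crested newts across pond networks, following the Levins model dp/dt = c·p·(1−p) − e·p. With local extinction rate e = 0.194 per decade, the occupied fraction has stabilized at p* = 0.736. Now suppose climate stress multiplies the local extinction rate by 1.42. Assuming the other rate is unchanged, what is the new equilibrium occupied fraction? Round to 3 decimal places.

Balance c(1−p*) = e gives c = e/(1 − 0.73600) = 0.194/0.26400 = 0.73485.
New p* = 1 − e/c = 1 − 0.27548/0.73485 = 0.62512.

0.625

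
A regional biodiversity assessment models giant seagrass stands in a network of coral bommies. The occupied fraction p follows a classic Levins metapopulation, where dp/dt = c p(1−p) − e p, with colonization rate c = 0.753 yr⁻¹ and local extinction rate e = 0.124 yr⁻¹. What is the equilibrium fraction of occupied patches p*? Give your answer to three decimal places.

At equilibrium, colonization balances extinction: c·p*·(1−p*) = e·p*.
So p* = 1 − e/c = 1 − 0.124/0.753 = 1 − 0.1647 = 0.8353.

0.835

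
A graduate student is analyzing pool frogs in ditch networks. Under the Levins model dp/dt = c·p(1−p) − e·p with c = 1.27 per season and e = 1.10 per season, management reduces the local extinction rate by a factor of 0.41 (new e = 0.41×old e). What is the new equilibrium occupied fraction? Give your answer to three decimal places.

Before: p* = 1 − 1.10/1.27 = 0.1339.
After the change, c = 1.27, e = 0.451, so p* = 1 − 0.451/1.27 = 0.6449.

0.645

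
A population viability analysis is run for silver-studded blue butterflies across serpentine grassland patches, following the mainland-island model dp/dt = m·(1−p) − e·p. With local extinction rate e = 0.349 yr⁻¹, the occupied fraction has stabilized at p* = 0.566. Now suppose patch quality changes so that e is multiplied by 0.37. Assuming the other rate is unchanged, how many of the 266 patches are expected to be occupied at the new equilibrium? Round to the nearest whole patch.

Balance m(1−p*) = e·p* gives m = e·p*/(1−p*) = 0.349×0.56600/0.43400 = 0.45515.
New p* = m/(m+e) = 0.45515/(0.45515+0.12913) = 0.77899.
Expected occupied = 266 × 0.77899 = 207.21 ≈ 207.

207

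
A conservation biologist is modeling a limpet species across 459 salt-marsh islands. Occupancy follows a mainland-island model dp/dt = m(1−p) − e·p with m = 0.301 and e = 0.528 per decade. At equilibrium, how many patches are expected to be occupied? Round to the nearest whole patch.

167

p* = m/(m+e) = 0.301/0.8290 = 0.3631.
Expected occupied patches = N × p* = 459 × 0.3631 = 166.66 ≈ 167.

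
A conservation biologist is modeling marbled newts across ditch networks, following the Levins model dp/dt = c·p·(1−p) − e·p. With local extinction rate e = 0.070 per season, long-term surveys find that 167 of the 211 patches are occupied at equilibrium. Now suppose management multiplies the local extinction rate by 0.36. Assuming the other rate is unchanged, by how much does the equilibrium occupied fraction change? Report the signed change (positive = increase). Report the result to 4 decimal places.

0.1335

Observed p* = 167/211 = 0.79147.
Balance c(1−p*) = e gives c = e/(1 − 0.79147) = 0.070/0.20853 = 0.33568.
New p* = 1 − e/c = 1 − 0.02520/0.33568 = 0.92493.
Δp* = 0.92493 − 0.79147 = +0.13346.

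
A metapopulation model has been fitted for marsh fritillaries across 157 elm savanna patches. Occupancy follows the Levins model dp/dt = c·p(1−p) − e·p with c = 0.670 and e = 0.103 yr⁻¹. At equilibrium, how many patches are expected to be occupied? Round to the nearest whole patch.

133

p* = 1 − e/c = 1 − 0.103/0.670 = 0.8463.
Expected occupied patches = N × p* = 157 × 0.8463 = 132.86 ≈ 133.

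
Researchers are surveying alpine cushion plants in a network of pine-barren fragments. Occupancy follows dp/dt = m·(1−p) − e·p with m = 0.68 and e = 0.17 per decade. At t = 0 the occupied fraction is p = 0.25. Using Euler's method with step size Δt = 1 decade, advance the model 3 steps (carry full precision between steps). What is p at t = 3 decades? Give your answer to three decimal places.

Update rule: p ← p + [m·(1−p) − e·p]·Δt with Δt = 1.
t = 1: p = 0.25000 + (+0.46750) = 0.71750
t = 2: p = 0.71750 + (+0.07012) = 0.78763
t = 3: p = 0.78763 + (+0.01052) = 0.79814

0.798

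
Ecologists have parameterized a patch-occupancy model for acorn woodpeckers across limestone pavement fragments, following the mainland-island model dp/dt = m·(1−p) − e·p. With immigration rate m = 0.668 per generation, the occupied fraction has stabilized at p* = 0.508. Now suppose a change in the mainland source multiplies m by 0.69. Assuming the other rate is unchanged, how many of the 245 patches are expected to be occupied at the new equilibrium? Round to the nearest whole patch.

Balance m(1−p*) = e·p* gives e = m(1−p*)/p* = 0.668×0.49200/0.50800 = 0.64696.
New p* = m/(m+e) = 0.46092/(0.46092+0.64696) = 0.41604.
Expected occupied = 245 × 0.41604 = 101.93 ≈ 102.

102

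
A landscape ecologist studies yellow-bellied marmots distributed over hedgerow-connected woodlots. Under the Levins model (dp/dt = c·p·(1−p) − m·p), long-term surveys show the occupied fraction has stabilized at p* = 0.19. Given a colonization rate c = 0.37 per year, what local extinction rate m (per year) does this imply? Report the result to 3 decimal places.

0.300

At equilibrium c(1−p*) = m.
m = 0.37 × (1 − 0.19) = 0.37 × 0.8100 = 0.2997.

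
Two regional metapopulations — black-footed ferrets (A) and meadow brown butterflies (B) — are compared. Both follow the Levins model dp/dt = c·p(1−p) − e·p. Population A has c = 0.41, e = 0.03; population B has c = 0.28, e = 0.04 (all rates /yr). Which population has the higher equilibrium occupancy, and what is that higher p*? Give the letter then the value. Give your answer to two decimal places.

A: p*_A = 1 − 0.03/0.41 = 0.9268.
B: p*_B = 1 − 0.04/0.28 = 0.8571.
A is higher at 0.9268.

A, 0.93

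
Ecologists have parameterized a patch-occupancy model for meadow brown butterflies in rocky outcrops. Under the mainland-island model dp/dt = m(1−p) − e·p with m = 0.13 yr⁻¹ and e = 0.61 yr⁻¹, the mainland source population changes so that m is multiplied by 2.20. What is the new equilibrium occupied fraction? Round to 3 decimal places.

0.319

Before: p* = 0.13/(0.13+0.61) = 0.1757.
After: m = 0.286, e = 0.61; p* = 0.286/0.8960 = 0.3192.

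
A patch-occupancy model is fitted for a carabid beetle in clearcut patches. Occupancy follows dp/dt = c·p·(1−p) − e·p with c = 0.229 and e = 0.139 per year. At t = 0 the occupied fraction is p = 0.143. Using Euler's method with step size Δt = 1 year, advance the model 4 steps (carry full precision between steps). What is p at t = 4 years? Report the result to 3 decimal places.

0.177

Update rule: p ← p + [c·p·(1−p) − e·p]·Δt with Δt = 1.
  1  |  dp/dt·Δt = +0.008187  |  p_1 = 0.151187
  2  |  dp/dt·Δt = +0.008372  |  p_2 = 0.159560
  3  |  dp/dt·Δt = +0.008530  |  p_3 = 0.168090
  4  |  dp/dt·Δt = +0.008658  |  p_4 = 0.176748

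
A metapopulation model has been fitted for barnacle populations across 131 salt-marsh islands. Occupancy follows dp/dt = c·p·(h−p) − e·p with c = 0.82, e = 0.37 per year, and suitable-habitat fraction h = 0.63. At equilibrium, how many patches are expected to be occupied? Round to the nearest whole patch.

23

p* = h − e/c = 0.63 − 0.4512 = 0.1788.
Expected occupied patches = N × p* = 131 × 0.1788 = 23.42 ≈ 23.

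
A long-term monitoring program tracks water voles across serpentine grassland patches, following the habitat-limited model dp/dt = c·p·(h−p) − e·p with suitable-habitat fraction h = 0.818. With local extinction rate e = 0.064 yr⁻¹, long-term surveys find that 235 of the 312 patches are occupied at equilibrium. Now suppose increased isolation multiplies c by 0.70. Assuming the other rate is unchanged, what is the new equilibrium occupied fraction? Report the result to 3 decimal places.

0.725

Observed p* = 235/312 = 0.75321.
Balance c(h−p*) = e gives c = e/(0.818 − 0.75321) = 0.064/0.06479 = 0.98781.
New p* = 0.818 − e/c = 0.818 − 0.06400/0.69147 = 0.72544.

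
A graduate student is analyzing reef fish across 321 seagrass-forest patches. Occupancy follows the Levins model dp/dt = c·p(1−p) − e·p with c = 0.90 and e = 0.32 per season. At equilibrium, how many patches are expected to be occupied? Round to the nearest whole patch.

207

p* = 1 − e/c = 1 − 0.32/0.90 = 0.6444.
Expected occupied patches = N × p* = 321 × 0.6444 = 206.87 ≈ 207.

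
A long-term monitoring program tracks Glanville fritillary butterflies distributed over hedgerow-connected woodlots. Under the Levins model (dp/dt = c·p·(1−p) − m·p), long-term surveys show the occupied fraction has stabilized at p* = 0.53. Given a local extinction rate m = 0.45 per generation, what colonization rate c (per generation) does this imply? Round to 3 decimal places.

0.957

At equilibrium c(1−p*) = m, so c = m/(1−p*).
c = 0.45/(1 − 0.53) = 0.45/0.4700 = 0.9574.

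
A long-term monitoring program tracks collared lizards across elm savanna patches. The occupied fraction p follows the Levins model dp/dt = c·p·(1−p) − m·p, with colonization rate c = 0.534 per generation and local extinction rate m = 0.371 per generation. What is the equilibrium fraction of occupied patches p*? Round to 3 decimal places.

At equilibrium, colonization balances extinction: c·p*·(1−p*) = m·p*.
So p* = 1 − m/c = 1 − 0.371/0.534 = 1 − 0.6948 = 0.3052.

0.305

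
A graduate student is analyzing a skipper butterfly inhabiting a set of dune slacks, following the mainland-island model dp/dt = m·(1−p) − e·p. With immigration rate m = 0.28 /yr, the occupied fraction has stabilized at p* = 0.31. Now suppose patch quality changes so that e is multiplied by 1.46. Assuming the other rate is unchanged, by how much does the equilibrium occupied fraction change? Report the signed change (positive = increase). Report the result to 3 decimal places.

Balance m(1−p*) = e·p* gives e = m(1−p*)/p* = 0.28×0.69000/0.31000 = 0.62323.
New p* = m/(m+e) = 0.28000/(0.28000+0.90992) = 0.23531.
Δp* = 0.23531 − 0.31000 = -0.07469.

-0.075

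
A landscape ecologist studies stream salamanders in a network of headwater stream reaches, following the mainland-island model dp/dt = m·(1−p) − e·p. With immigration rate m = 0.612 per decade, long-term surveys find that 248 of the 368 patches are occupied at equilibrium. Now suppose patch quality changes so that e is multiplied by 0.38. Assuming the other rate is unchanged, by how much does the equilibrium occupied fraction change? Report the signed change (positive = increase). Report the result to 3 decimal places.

Observed p* = 248/368 = 0.67391.
Balance m(1−p*) = e·p* gives e = m(1−p*)/p* = 0.612×0.32609/0.67391 = 0.29613.
New p* = m/(m+e) = 0.61200/(0.61200+0.11253) = 0.84469.
Δp* = 0.84469 − 0.67391 = +0.17078.

0.171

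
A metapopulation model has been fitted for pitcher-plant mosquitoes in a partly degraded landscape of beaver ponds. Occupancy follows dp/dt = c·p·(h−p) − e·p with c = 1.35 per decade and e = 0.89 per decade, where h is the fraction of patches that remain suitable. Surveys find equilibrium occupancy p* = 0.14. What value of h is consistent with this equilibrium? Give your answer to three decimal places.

0.799

At equilibrium c(h−p*) = e, so h = p* + e/c.
h = 0.14 + 0.89/1.35 = 0.14 + 0.6593 = 0.7993.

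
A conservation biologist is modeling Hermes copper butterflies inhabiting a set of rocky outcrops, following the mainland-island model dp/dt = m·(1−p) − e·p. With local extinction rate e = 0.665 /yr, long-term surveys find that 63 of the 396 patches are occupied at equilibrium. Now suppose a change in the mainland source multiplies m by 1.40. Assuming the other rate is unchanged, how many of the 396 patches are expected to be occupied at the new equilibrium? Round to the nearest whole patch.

Observed p* = 63/396 = 0.15909.
Balance m(1−p*) = e·p* gives m = e·p*/(1−p*) = 0.665×0.15909/0.84091 = 0.12581.
New p* = m/(m+e) = 0.17613/(0.17613+0.66500) = 0.20940.
Expected occupied = 396 × 0.20940 = 82.92 ≈ 83.

83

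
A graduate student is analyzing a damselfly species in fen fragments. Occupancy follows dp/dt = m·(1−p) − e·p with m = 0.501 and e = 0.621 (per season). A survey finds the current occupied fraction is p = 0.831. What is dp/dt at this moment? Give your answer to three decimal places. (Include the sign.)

-0.431

Colonization term: m·(1−p) = 0.501×0.1690 = 0.08467.
Extinction term: e·p = 0.51605.
dp/dt = 0.08467 − 0.51605 = -0.43138.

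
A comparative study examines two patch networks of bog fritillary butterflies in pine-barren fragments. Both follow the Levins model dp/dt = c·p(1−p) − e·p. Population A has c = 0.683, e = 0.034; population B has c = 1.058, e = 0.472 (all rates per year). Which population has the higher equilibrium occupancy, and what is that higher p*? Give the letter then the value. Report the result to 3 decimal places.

A, 0.950

A: p*_A = 1 − 0.034/0.683 = 0.9502.
B: p*_B = 1 − 0.472/1.058 = 0.5539.
A is higher at 0.9502.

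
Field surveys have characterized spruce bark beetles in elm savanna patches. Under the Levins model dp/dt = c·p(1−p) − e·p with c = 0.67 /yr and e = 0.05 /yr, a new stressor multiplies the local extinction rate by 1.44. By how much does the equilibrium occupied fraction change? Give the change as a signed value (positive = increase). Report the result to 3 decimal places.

-0.033

Before: p* = 1 − 0.05/0.67 = 0.9254.
After the change, c = 0.67, e = 0.072, so p* = 1 − 0.072/0.67 = 0.8925.
Δp* = 0.8925 − 0.9254 = -0.0328.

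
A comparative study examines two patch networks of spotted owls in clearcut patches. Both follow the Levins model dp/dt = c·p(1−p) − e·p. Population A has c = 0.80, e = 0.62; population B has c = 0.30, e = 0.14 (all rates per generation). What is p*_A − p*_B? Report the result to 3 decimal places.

-0.308

A: p*_A = 1 − 0.62/0.80 = 0.2250.
B: p*_B = 1 − 0.14/0.30 = 0.5333.
p*_A − p*_B = 0.2250 − 0.5333 = -0.3083.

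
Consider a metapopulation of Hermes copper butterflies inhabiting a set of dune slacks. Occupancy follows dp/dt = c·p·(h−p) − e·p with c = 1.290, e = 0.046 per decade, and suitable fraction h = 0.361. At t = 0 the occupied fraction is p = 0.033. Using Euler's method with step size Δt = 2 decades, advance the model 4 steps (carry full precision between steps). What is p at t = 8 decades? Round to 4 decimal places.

0.2234

Update rule: p ← p + [c·p·(h−p) − e·p]·Δt with Δt = 2.
p: 0.03300 → 0.05789  (Δp = +0.02489)
p: 0.05789 → 0.09784  (Δp = +0.03995)
p: 0.09784 → 0.15526  (Δp = +0.05743)
p: 0.15526 → 0.22339  (Δp = +0.06813)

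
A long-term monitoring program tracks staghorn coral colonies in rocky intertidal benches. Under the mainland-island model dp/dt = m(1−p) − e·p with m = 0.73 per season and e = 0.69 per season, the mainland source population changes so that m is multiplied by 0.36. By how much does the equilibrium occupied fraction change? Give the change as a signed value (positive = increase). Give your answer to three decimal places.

Before: p* = 0.73/(0.73+0.69) = 0.5141.
After: m = 0.2628, e = 0.69; p* = 0.2628/0.9528 = 0.2758.
Δp* = 0.2758 − 0.5141 = -0.2383.

-0.238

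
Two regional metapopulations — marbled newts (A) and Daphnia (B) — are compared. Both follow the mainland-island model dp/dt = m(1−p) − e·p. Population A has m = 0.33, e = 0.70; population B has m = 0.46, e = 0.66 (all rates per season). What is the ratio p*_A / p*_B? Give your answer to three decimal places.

A: p*_A = m/(m+e) = 0.33/1.0300 = 0.3204.
B: p*_B = 0.46/1.1200 = 0.4107.
p*_A / p*_B = 0.3204/0.4107 = 0.7801.

0.780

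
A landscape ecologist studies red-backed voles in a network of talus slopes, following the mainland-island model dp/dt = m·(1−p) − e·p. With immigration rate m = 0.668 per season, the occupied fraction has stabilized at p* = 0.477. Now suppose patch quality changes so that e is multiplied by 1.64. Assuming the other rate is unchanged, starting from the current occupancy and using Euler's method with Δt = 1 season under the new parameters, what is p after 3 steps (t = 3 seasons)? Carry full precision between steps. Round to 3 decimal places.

0.279

Balance m(1−p*) = e·p* gives e = m(1−p*)/p* = 0.668×0.52300/0.47700 = 0.73242.
Starting from p₀ = 0.47700; update p ← p + (dp/dt)·Δt with the new parameters.
  1  |  dp/dt·Δt = -0.223593  |  p_1 = 0.253407
  2  |  dp/dt·Δt = +0.194340  |  p_2 = 0.447747
  3  |  dp/dt·Δt = -0.168914  |  p_3 = 0.278833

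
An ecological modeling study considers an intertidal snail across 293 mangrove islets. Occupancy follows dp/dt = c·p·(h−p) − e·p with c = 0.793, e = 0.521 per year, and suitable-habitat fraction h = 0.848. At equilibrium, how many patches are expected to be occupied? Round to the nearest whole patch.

56

p* = h − e/c = 0.848 − 0.6570 = 0.1910.
Expected occupied patches = N × p* = 293 × 0.1910 = 55.96 ≈ 56.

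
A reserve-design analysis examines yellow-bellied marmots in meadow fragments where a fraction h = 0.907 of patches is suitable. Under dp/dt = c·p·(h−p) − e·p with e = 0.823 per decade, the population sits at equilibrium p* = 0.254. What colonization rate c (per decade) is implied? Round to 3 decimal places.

1.260

At equilibrium c(h−p*) = e, so c = e/(h−p*).
c = 0.823/(0.907 − 0.254) = 0.823/0.6530 = 1.2603.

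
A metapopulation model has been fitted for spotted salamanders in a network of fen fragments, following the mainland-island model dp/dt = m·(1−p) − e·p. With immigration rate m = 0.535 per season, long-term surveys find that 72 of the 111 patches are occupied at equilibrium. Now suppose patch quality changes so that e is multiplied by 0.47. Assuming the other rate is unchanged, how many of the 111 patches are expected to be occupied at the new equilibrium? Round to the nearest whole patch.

Observed p* = 72/111 = 0.64865.
Balance m(1−p*) = e·p* gives e = m(1−p*)/p* = 0.535×0.35135/0.64865 = 0.28979.
New p* = m/(m+e) = 0.53500/(0.53500+0.13620) = 0.79708.
Expected occupied = 111 × 0.79708 = 88.48 ≈ 88.

88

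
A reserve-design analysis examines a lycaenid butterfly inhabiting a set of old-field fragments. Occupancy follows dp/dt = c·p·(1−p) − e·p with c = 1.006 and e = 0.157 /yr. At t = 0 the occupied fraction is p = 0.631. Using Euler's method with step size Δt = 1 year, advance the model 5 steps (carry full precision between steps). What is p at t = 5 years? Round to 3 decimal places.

Update rule: p ← p + [c·p·(1−p) − e·p]·Δt with Δt = 1.
  1  |  dp/dt·Δt = +0.135169  |  p_1 = 0.766169
  2  |  dp/dt·Δt = +0.059940  |  p_2 = 0.826109
  3  |  dp/dt·Δt = +0.014815  |  p_3 = 0.840925
  4  |  dp/dt·Δt = +0.002548  |  p_4 = 0.843473
  5  |  dp/dt·Δt = +0.000394  |  p_5 = 0.843866

0.844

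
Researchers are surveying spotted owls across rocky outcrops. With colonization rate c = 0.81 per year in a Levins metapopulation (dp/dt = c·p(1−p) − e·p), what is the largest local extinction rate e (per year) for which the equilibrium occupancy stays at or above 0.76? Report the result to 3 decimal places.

0.194

1 − e/c ≥ 0.76 ⇒ e ≤ c(1 − 0.76) = 0.81 × 0.2400.
e_max = 0.1944.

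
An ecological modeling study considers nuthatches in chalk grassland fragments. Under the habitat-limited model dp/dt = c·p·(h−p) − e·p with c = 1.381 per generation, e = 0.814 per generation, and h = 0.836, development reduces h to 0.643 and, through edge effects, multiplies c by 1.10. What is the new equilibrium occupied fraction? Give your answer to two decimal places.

Before: p* = h − e/c = 0.836 − 0.814/1.381 = 0.836 − 0.5894 = 0.2466.
After: c = 1.5191, e = 0.814, h = 0.643; p* = 0.643 − 0.814/1.5191 = 0.1072.

0.11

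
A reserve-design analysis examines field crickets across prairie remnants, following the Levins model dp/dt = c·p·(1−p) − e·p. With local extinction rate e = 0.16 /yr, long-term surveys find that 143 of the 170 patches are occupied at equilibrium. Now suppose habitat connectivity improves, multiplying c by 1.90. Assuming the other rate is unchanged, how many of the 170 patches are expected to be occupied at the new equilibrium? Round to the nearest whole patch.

156

Observed p* = 143/170 = 0.84118.
Balance c(1−p*) = e gives c = e/(1 − 0.84118) = 0.16/0.15882 = 1.00743.
New p* = 1 − e/c = 1 − 0.16000/1.91412 = 0.91641.
Expected occupied = 170 × 0.91641 = 155.79 ≈ 156.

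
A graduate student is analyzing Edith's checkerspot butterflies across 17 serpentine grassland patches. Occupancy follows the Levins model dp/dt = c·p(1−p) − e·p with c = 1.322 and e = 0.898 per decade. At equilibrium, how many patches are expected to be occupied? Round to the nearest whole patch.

5

p* = 1 − e/c = 1 − 0.898/1.322 = 0.3207.
Expected occupied patches = N × p* = 17 × 0.3207 = 5.45 ≈ 5.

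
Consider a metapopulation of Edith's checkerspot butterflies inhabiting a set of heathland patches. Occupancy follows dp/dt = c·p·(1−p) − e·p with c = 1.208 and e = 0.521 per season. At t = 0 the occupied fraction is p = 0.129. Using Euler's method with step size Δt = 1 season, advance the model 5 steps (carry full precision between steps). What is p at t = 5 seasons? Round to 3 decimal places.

0.526

Update rule: p ← p + [c·p·(1−p) − e·p]·Δt with Δt = 1.
t = 1: p = 0.12900 + (+0.06852) = 0.19752
t = 2: p = 0.19752 + (+0.08857) = 0.28609
t = 3: p = 0.28609 + (+0.09767) = 0.38376
t = 4: p = 0.38376 + (+0.08574) = 0.46950
t = 5: p = 0.46950 + (+0.05627) = 0.52577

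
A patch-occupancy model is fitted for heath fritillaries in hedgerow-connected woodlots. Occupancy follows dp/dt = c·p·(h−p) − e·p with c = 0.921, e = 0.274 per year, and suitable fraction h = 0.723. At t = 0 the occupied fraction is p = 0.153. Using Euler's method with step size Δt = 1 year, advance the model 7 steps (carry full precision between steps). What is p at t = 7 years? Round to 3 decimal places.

Update rule: p ← p + [c·p·(h−p) − e·p]·Δt with Δt = 1.
step 1: Δp = +0.03840, p = 0.19140
step 2: Δp = +0.04127, p = 0.23266
step 3: Δp = +0.04132, p = 0.27399
step 4: Δp = +0.03823, p = 0.31222
step 5: Δp = +0.03257, p = 0.34479
step 6: Δp = +0.02563, p = 0.37042
step 7: Δp = +0.01879, p = 0.38921

0.389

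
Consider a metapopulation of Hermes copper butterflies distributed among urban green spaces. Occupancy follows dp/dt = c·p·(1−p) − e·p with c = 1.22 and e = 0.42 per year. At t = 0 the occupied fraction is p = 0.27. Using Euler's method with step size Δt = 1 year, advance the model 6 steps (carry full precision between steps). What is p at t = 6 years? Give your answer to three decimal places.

Update rule: p ← p + [c·p·(1−p) − e·p]·Δt with Δt = 1.
t = 1: p = 0.27000 + (+0.12706) = 0.39706
t = 2: p = 0.39706 + (+0.12531) = 0.52237
t = 3: p = 0.52237 + (+0.08499) = 0.60736
t = 4: p = 0.60736 + (+0.03584) = 0.64321
t = 5: p = 0.64321 + (+0.00983) = 0.65304
t = 6: p = 0.65304 + (+0.00215) = 0.65519

0.655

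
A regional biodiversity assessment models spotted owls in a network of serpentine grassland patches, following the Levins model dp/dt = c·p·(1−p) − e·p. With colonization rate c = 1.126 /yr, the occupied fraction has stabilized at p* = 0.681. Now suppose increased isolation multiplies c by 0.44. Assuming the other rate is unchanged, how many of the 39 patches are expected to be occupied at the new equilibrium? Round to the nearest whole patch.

11

Balance c(1−p*) = e gives e = 1.126×(1 − 0.68100) = 0.35919.
New p* = 1 − e/c = 1 − 0.35919/0.49544 = 0.27501.
Expected occupied = 39 × 0.27501 = 10.73 ≈ 11.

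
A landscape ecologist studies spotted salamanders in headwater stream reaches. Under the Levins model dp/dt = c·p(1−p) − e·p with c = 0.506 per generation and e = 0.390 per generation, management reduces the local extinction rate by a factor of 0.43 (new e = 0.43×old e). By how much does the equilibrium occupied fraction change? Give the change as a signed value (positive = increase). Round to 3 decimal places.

0.439

Before: p* = 1 − 0.390/0.506 = 0.2292.
After the change, c = 0.506, e = 0.1677, so p* = 1 − 0.1677/0.506 = 0.6686.
Δp* = 0.6686 − 0.2292 = +0.4393.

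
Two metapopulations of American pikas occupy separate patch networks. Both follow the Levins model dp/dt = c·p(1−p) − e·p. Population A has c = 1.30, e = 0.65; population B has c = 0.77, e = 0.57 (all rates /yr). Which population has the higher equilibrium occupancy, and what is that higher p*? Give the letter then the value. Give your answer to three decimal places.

A: p*_A = 1 − 0.65/1.30 = 0.5000.
B: p*_B = 1 − 0.57/0.77 = 0.2597.
A is higher at 0.5000.

A, 0.500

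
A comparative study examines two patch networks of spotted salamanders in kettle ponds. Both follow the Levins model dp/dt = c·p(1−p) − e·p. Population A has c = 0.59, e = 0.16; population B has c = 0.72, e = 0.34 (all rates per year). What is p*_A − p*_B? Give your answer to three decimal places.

0.201

A: p*_A = 1 − 0.16/0.59 = 0.7288.
B: p*_B = 1 − 0.34/0.72 = 0.5278.
p*_A − p*_B = 0.7288 − 0.5278 = 0.2010.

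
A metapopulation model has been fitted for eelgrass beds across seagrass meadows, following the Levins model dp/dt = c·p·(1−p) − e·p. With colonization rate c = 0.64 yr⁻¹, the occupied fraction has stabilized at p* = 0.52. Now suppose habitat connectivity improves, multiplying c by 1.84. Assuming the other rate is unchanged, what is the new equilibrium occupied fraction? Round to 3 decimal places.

Balance c(1−p*) = e gives e = 0.64×(1 − 0.52000) = 0.30720.
New p* = 1 − e/c = 1 − 0.30720/1.17760 = 0.73913.

0.739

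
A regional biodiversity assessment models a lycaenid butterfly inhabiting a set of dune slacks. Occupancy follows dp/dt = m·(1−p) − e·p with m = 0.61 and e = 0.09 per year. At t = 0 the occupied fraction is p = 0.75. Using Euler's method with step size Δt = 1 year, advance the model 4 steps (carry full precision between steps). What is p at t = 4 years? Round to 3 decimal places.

0.870

Update rule: p ← p + [m·(1−p) − e·p]·Δt with Δt = 1.
step 1: Δp = +0.08500, p = 0.83500
step 2: Δp = +0.02550, p = 0.86050
step 3: Δp = +0.00765, p = 0.86815
step 4: Δp = +0.00230, p = 0.87045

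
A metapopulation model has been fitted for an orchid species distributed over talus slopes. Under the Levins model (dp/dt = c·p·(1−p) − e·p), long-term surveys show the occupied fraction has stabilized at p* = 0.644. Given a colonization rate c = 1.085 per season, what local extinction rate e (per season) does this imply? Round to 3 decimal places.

At equilibrium c(1−p*) = e.
e = 1.085 × (1 − 0.644) = 1.085 × 0.3560 = 0.3863.

0.386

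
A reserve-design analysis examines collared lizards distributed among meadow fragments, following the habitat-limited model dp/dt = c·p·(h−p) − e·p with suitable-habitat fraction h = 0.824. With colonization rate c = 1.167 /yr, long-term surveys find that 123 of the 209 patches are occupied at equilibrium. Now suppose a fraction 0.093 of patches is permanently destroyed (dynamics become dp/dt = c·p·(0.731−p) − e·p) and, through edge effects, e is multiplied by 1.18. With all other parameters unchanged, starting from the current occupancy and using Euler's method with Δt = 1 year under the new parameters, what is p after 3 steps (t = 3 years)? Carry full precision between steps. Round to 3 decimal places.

Observed p* = 123/209 = 0.58852.
Balance c(h−p*) = e gives e = 1.167×(0.824 − 0.58852) = 0.27481.
Starting from p₀ = 0.58852; update p ← p + (dp/dt)·Δt with the new parameters.
p: 0.58852 → 0.49553  (Δp = -0.09298)
p: 0.49553 → 0.47101  (Δp = -0.02452)
p: 0.47101 → 0.46118  (Δp = -0.00983)

0.461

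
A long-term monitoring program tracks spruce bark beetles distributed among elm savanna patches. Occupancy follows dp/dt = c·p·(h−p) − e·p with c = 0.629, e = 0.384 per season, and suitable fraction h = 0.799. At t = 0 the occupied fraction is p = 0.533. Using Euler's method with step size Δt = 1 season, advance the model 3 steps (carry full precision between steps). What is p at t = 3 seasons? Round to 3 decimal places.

0.319

Update rule: p ← p + [c·p·(h−p) − e·p]·Δt with Δt = 1.
step 1: Δp = -0.11549, p = 0.41751
step 2: Δp = -0.06014, p = 0.35737
step 3: Δp = -0.03796, p = 0.31941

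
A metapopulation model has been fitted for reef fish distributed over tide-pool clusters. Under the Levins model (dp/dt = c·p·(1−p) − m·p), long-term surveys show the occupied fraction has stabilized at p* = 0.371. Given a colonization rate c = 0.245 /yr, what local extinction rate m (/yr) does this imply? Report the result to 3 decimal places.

0.154

At equilibrium c(1−p*) = m.
m = 0.245 × (1 − 0.371) = 0.245 × 0.6290 = 0.1541.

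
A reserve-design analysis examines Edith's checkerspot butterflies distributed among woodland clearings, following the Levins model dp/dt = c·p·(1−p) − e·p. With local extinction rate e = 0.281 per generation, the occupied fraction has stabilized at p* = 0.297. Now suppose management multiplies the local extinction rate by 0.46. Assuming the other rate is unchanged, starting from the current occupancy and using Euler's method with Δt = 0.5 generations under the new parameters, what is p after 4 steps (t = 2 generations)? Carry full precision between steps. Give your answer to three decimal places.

0.388

Balance c(1−p*) = e gives c = e/(1 − 0.29700) = 0.281/0.70300 = 0.39972.
Starting from p₀ = 0.29700; update p ← p + (dp/dt)·Δt with the new parameters.
step 1: Δp = +0.02253, p = 0.31953
step 2: Δp = +0.02280, p = 0.34234
step 3: Δp = +0.02287, p = 0.36521
step 4: Δp = +0.02273, p = 0.38794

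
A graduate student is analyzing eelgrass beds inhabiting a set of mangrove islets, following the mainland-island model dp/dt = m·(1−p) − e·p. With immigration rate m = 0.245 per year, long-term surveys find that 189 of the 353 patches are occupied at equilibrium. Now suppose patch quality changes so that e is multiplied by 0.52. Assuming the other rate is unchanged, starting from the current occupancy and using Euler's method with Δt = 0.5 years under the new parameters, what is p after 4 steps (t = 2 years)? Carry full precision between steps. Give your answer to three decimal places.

Observed p* = 189/353 = 0.53541.
Balance m(1−p*) = e·p* gives e = m(1−p*)/p* = 0.245×0.46459/0.53541 = 0.21259.
Starting from p₀ = 0.53541; update p ← p + (dp/dt)·Δt with the new parameters.
p: 0.53541 → 0.56273  (Δp = +0.02732)
p: 0.56273 → 0.58519  (Δp = +0.02246)
p: 0.58519 → 0.60366  (Δp = +0.01847)
p: 0.60366 → 0.61884  (Δp = +0.01519)

0.619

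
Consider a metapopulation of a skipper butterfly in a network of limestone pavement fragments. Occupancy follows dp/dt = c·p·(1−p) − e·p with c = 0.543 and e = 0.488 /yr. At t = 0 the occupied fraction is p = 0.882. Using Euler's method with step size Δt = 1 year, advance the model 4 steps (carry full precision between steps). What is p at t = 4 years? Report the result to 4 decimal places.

Update rule: p ← p + [c·p·(1−p) − e·p]·Δt with Δt = 1.
t = 1: p = 0.88200 + (-0.37390) = 0.50810
t = 2: p = 0.50810 + (-0.11224) = 0.39586
t = 3: p = 0.39586 + (-0.06332) = 0.33254
t = 4: p = 0.33254 + (-0.04176) = 0.29078

0.2908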